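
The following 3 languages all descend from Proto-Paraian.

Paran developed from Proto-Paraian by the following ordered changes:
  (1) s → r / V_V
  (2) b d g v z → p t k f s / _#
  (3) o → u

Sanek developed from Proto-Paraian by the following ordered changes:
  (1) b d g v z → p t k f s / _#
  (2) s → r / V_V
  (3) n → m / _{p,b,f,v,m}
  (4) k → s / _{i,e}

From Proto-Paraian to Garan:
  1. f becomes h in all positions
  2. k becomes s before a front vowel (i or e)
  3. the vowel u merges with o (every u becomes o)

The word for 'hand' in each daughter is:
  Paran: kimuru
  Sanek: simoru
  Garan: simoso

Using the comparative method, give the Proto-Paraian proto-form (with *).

*kimosu

Position 1: Paran has k, Sanek has s, Garan has s. Taking the neighbouring segments as reconstructed: Paran k can only go back to *k; Sanek s could go back to *k or *s; Garan s could go back to *k or *s — the one source consistent with every daughter is *k.
Position 5: Paran has r, Sanek has r, Garan has s. Taking the neighbouring segments as reconstructed: Paran r could go back to *s or *r; Sanek r could go back to *s or *r; Garan s can only go back to *s — the one source consistent with every daughter is *s.
Continuing position by position gives *kimosu; check it forward:
Paran: *kimosu
  kimosu → kimoru   [rhotacism]
  kimoru (rule 2 does not apply)
  kimoru → kimuru   [vowel merger]
  giving Paran kimuru.
Sanek: *kimosu
  kimosu (rule 1 does not apply)
  kimosu → kimoru   [rhotacism]
  kimoru (rule 3 does not apply)
  kimoru → simoru   [palatalisation]
  giving Sanek simoru.
Garan: start from *kimosu.
  rule 1: no change — kimosu
  rule 2 (palatalisation): kimosu → simosu
  rule 3 (vowel merger): simosu → simoso
  ⇒ Garan simoso
Only *kimosu yields all of Paran kimuru, Sanek simoru, Garan simoso.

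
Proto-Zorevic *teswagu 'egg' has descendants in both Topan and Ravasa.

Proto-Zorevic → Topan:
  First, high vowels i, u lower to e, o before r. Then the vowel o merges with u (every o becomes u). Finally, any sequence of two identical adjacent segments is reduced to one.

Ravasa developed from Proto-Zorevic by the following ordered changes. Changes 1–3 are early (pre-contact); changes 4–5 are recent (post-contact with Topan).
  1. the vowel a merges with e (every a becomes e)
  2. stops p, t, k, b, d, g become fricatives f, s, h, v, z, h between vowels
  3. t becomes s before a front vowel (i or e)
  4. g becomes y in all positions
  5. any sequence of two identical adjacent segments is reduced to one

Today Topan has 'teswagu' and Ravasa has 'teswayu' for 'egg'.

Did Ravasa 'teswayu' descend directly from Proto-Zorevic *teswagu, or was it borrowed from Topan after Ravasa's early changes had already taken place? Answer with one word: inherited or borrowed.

If inherited, *teswagu would pass through all of Ravasa's changes:
Ravasa: start from *teswagu.
  rule 1 (vowel merger): teswagu → teswegu
  rule 2 (intervocalic lenition): teswegu → teswehu
  rule 3 (palatalisation): teswehu → seswehu
  rule 4: no change — seswehu
  rule 5: no change — seswehu
  ⇒ Ravasa seswehu
If borrowed from Topan 'teswagu' after the early changes, it would undergo only the recent ones:
  rule 4 (unconditioned shift): teswagu → teswayu
  rule 5 (degemination): no change (teswayu)
  ⇒ as a loan: teswayu
Ravasa 'teswayu' matches the loan outcome 'teswayu', not the inherited 'seswehu' — it skipped the early Ravasa changes, so it was borrowed from Topan.

borrowed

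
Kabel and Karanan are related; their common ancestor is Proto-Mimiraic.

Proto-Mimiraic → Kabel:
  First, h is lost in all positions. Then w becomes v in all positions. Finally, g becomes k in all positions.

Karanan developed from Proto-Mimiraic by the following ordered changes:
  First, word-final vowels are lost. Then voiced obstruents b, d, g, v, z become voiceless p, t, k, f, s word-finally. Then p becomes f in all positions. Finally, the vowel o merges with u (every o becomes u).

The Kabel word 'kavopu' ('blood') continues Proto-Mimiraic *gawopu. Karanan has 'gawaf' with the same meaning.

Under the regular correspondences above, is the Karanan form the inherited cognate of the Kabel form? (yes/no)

no

Derive the expected Karanan reflex of *gawopu:
Karanan: start from *gawopu.
  rule 1 (apocope): gawopu → gawop
  rule 2: no change — gawop
  rule 3 (unconditioned shift): gawop → gawof
  rule 4 (vowel merger): gawof → gawuf
  ⇒ Karanan gawuf
The regular Karanan reflex would be 'gawuf', but the attested form is 'gawaf'. The correspondence is irregular, so they are not cognates (the Karanan form has a different source).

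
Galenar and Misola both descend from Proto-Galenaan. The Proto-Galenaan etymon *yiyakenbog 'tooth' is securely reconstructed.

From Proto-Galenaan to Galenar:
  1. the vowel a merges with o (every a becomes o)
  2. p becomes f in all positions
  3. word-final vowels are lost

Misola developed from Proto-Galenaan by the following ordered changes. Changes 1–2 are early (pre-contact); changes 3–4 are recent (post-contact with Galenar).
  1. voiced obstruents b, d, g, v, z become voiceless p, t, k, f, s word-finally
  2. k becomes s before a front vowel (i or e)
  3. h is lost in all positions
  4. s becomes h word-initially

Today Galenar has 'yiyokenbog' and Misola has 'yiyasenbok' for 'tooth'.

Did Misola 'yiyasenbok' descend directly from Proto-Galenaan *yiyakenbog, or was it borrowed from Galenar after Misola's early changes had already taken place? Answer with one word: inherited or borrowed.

inherited

If inherited, *yiyakenbog would pass through all of Misola's changes:
Misola: *yiyakenbog > yiyakenbok > yiyasenbok  (by final devoicing, palatalisation)
If borrowed from Galenar 'yiyokenbog' after the early changes, it would undergo only the recent ones:
  rule 3 (h-loss): no change (yiyokenbog)
  rule 4 (debuccalisation): no change (yiyokenbog)
  ⇒ as a loan: yiyokenbog
Misola 'yiyasenbok' matches the inherited outcome exactly, so it is an inherited cognate, not a loan.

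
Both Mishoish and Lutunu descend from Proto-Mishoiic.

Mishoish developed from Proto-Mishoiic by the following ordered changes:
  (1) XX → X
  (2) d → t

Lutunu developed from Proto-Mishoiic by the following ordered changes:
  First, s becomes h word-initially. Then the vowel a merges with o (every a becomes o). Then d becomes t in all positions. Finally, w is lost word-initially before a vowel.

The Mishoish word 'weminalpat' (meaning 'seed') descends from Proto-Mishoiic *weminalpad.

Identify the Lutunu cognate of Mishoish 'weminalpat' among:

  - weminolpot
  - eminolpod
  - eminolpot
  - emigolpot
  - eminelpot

Lutunu: *weminalpad
  weminalpad (rule 1 does not apply)
  weminalpad → weminolpod   [vowel merger]
  weminolpod → weminolpot   [unconditioned shift]
  weminolpot → eminolpot   [glide loss]
  giving Lutunu eminolpot.
Among the options, 'eminolpot' alone shows every Lutunu change applied in order.

eminolpot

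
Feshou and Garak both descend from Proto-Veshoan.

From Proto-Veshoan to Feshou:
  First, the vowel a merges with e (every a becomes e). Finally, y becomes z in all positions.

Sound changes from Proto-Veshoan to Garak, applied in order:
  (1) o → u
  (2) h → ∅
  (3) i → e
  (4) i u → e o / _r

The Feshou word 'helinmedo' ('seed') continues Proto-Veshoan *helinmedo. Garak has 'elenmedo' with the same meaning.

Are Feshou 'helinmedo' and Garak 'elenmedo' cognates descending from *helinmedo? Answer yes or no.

Derive the expected Garak reflex of *helinmedo:
Garak: start from *helinmedo.
  rule 1 (vowel merger): helinmedo → helinmedu
  rule 2 (h-loss): helinmedu → elinmedu
  rule 3 (vowel merger): elinmedu → elenmedu
  rule 4: no change — elenmedu
  ⇒ Garak elenmedu
The regular Garak reflex would be 'elenmedu', but the attested form is 'elenmedo'. The correspondence is irregular, so they are not cognates (the Garak form has a different source).

no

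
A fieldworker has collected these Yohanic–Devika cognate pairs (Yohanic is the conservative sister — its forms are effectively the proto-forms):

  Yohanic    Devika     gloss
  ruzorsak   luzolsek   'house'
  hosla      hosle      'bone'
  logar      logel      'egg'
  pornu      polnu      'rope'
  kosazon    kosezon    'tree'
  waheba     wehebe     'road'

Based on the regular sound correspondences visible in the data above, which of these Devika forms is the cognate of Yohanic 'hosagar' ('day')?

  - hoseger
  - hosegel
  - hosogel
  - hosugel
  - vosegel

hosegel

ruzorsak ~ luzolsek, kosazon ~ kosezon — Yohanic a corresponds to Devika e after a consonant, before a consonant other than r, m, n, p, b, f, v.
logar ~ logel — Yohanic a corresponds to Devika e after a consonant, before r.
logar ~ logel — Yohanic r corresponds to Devika l word-finally.
Applying these to Yohanic 'hosagar':
  hosagar → hosegar   (a→e after a consonant, before a consonant other than r, m, n, p, b, f, v)
  hosegar → hoseger   (a→e after a consonant, before r)
  hoseger → hosegel   (r→l word-finally)
So the Devika cognate is 'hosegel'.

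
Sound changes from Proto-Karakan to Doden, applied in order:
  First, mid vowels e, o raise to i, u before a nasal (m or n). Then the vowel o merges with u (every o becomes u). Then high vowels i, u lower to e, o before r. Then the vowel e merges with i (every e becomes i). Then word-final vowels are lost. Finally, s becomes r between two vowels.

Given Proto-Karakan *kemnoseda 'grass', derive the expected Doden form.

kimnurid

Doden: *kemnoseda > kimnoseda > kimnuseda > kimnusida > kimnusid > kimnurid  (by pre-nasal raising, vowel merger, vowel merger, apocope, rhotacism)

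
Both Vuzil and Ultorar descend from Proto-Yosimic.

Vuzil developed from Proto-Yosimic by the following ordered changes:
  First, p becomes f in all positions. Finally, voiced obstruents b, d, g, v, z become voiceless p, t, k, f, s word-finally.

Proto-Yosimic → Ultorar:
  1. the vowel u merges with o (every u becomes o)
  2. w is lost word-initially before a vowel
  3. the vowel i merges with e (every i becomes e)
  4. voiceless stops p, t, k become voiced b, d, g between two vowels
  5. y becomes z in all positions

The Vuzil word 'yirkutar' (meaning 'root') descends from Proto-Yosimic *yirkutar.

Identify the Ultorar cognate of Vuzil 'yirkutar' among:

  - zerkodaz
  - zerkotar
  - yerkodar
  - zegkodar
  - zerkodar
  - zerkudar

Ultorar: *yirkutar
  yirkutar → yirkotar   [vowel merger]
  yirkotar (rule 2 does not apply)
  yirkotar → yerkotar   [vowel merger]
  yerkotar → yerkodar   [intervocalic voicing]
  yerkodar → zerkodar   [unconditioned shift]
  giving Ultorar zerkodar.
Among the options, 'zerkodar' alone shows every Ultorar change applied in order.

zerkodar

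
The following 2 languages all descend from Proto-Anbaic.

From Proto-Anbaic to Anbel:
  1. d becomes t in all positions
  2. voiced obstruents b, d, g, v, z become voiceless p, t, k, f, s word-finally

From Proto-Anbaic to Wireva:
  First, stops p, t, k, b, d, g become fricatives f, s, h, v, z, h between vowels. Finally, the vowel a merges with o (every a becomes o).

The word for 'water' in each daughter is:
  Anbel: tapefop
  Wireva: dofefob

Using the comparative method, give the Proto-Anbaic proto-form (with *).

Position 3: Anbel has p, Wireva has f. Taking the neighbouring segments as reconstructed: Anbel p can only go back to *p; Wireva f could go back to *p or *f — the one source consistent with every daughter is *p.
Position 7: Anbel has p, Wireva has b. Wireva preserves b here (none of its changes turn any other segment into b), so the proto-segment is *b.
Position 1: Anbel has t, Wireva has d. Wireva preserves d here (none of its changes turn any other segment into d), so the proto-segment is *d.
Verify the candidate proto-form against each daughter:
Anbel: *dapefob
  dapefob → tapefob   [unconditioned shift]
  tapefob → tapefop   [final devoicing]
  giving Anbel tapefop.
Wireva: *dapefob
  dapefob → dafefob   [intervocalic lenition]
  dafefob → dofefob   [vowel merger]
  giving Wireva dofefob.
*dapefob is the unique common source.

*dapefob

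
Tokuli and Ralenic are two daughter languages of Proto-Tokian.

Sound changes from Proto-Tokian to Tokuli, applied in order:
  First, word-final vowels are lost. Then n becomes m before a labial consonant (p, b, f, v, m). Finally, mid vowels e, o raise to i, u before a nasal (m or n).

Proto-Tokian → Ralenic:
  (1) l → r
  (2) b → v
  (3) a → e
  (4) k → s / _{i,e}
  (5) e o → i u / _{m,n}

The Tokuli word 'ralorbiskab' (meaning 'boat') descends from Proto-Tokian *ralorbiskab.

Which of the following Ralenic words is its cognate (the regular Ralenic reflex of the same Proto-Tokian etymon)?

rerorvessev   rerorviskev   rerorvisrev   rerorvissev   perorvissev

Ralenic: *ralorbiskab
  ralorbiskab → rarorbiskab   [unconditioned shift]
  rarorbiskab → rarorviskav   [unconditioned shift]
  rarorviskav → rerorviskev   [vowel merger]
  rerorviskev → rerorvissev   [palatalisation]
  rerorvissev (rule 5 does not apply)
  giving Ralenic rerorvissev.
Among the options, 'rerorvissev' alone shows every Ralenic change applied in order.

rerorvissev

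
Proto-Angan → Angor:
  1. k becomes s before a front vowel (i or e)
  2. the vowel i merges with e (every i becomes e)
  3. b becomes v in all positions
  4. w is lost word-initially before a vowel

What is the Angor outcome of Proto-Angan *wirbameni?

ervamene

Angor: *wirbameni
  wirbameni (rule 1 does not apply)
  wirbameni → werbamene   [vowel merger]
  werbamene → wervamene   [unconditioned shift]
  wervamene → ervamene   [glide loss]
  giving Angor ervamene.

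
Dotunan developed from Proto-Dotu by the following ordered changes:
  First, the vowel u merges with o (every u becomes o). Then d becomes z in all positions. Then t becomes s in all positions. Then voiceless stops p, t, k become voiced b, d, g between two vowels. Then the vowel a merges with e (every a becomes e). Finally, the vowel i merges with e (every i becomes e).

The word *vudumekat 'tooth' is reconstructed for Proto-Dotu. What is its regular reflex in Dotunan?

vozomeges

Dotunan: *vudumekat
  vudumekat → vodomekat   [vowel merger]
  vodomekat → vozomekat   [unconditioned shift]
  vozomekat → vozomekas   [unconditioned shift]
  vozomekas → vozomegas   [intervocalic voicing]
  vozomegas → vozomeges   [vowel merger]
  vozomeges (rule 6 does not apply)
  giving Dotunan vozomeges.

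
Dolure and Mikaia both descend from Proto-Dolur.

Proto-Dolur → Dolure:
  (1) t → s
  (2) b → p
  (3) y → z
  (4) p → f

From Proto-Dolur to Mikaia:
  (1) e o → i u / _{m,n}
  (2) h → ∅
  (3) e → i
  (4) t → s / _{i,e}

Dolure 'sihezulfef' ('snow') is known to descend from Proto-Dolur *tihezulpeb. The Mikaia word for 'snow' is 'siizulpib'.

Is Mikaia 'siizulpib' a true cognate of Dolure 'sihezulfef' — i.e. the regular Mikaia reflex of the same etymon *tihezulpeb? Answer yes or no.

yes

Derive the expected Mikaia reflex of *tihezulpeb:
Mikaia: *tihezulpeb > tiezulpeb > tiizulpib > siizulpib  (by h-loss, vowel merger, palatalisation)
Mikaia 'siizulpib' matches the regular reflex exactly, so the pair is cognate.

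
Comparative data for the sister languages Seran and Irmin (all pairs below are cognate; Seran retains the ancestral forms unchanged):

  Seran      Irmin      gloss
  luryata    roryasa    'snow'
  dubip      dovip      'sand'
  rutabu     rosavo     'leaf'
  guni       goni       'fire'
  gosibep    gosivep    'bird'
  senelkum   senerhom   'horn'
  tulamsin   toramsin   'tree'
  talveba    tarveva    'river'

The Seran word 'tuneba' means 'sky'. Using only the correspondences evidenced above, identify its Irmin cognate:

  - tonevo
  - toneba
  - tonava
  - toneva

guni ~ goni — Seran u corresponds to Irmin o after a consonant, before a nasal.
talveba ~ tarveva — Seran b corresponds to Irmin v between vowels (before a back vowel).
Applying these to Seran 'tuneba':
  tuneba → toneba   (u→o after a consonant, before a nasal)
  toneba → toneva   (b→v between vowels (before a back vowel))
So the Irmin cognate is 'toneva'.

toneva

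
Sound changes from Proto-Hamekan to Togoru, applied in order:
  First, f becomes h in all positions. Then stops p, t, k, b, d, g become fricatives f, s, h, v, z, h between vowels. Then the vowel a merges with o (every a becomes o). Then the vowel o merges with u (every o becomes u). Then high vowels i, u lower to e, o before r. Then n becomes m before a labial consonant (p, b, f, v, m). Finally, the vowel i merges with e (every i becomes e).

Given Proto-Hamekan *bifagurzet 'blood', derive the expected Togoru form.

behuhorzet

Togoru: start from *bifagurzet.
  rule 1 (unconditioned shift): bifagurzet → bihagurzet
  rule 2 (intervocalic lenition): bihagurzet → bihahurzet
  rule 3 (vowel merger): bihahurzet → bihohurzet
  rule 4 (vowel merger): bihohurzet → bihuhurzet
  rule 5 (pre-rhotic lowering): bihuhurzet → bihuhorzet
  rule 6: no change — bihuhorzet
  rule 7 (vowel merger): bihuhorzet → behuhorzet
  ⇒ Togoru behuhorzet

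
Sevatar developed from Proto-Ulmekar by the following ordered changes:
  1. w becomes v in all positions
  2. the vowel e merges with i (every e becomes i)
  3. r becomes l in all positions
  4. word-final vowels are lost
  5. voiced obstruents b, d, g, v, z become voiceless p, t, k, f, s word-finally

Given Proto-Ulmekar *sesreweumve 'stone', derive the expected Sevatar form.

Sevatar: *sesreweumve
  sesreweumve → sesreveumve   [unconditioned shift]
  sesreveumve → sisriviumvi   [vowel merger]
  sisriviumvi → sisliviumvi   [unconditioned shift]
  sisliviumvi → sisliviumv   [apocope]
  sisliviumv → sisliviumf   [final devoicing]
  giving Sevatar sisliviumf.

sisliviumf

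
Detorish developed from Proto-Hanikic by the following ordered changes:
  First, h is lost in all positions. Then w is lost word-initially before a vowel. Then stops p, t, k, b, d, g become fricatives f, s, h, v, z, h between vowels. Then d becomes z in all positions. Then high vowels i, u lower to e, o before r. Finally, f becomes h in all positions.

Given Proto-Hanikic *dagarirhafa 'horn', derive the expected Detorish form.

Detorish: start from *dagarirhafa.
  rule 1 (h-loss): dagarirhafa → dagarirafa
  rule 2: no change — dagarirafa
  rule 3 (intervocalic lenition): dagarirafa → daharirafa
  rule 4 (unconditioned shift): daharirafa → zaharirafa
  rule 5 (pre-rhotic lowering): zaharirafa → zaharerafa
  rule 6 (unconditioned shift): zaharerafa → zahareraha
  ⇒ Detorish zahareraha

zahareraha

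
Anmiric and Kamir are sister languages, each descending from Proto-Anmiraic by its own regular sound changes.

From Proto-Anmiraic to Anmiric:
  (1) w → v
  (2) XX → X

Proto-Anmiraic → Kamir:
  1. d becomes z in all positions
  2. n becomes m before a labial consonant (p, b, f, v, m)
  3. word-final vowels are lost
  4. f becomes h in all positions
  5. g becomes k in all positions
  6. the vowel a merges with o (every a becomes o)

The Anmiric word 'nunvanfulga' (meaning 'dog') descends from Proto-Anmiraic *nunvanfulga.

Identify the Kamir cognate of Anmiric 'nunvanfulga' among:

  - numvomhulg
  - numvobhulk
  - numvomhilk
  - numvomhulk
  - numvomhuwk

Kamir: *nunvanfulga > numvamfulga > numvamfulg > numvamhulg > numvamhulk > numvomhulk  (by nasal place assimilation, apocope, unconditioned shift, unconditioned shift, vowel merger)
Among the options, 'numvomhulk' alone shows every Kamir change applied in order.

numvomhulk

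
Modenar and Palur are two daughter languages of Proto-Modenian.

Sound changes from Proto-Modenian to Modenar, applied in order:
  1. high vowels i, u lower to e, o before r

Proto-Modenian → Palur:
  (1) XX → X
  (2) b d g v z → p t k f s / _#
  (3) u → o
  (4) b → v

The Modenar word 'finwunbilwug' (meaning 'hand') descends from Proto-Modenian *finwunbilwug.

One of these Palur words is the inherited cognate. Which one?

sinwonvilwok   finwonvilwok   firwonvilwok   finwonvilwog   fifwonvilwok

finwonvilwok

Palur: start from *finwunbilwug.
  rule 1: no change — finwunbilwug
  rule 2 (final devoicing): finwunbilwug → finwunbilwuk
  rule 3 (vowel merger): finwunbilwuk → finwonbilwok
  rule 4 (unconditioned shift): finwonbilwok → finwonvilwok
  ⇒ Palur finwonvilwok
The other candidates each miss or misapply at least one Palur change.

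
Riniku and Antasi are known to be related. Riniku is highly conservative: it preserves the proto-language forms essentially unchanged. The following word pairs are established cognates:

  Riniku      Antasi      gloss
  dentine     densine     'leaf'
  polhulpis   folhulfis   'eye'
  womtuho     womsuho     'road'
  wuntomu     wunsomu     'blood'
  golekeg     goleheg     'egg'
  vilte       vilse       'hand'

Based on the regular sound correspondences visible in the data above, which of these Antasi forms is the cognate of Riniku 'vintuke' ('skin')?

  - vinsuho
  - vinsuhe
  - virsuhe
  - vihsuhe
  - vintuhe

womtuho ~ womsuho — Riniku t corresponds to Antasi s after a consonant, before a back vowel.
golekeg ~ goleheg — Riniku k corresponds to Antasi h between vowels (before a front vowel).
Applying these to Riniku 'vintuke':
  vintuke → vinsuke   (t→s after a consonant, before a back vowel)
  vinsuke → vinsuhe   (k→h between vowels (before a front vowel))
So the Antasi cognate is 'vinsuhe'.

vinsuhe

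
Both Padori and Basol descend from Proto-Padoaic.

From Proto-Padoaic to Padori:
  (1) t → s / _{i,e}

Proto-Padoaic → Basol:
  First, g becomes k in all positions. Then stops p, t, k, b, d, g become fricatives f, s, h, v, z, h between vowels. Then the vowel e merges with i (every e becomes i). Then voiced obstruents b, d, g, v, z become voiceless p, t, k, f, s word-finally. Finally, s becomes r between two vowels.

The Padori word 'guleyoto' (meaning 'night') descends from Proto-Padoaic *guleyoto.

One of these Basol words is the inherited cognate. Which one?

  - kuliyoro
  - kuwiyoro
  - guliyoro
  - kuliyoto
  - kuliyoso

Basol: start from *guleyoto.
  rule 1 (unconditioned shift): guleyoto → kuleyoto
  rule 2 (intervocalic lenition): kuleyoto → kuleyoso
  rule 3 (vowel merger): kuleyoso → kuliyoso
  rule 4: no change — kuliyoso
  rule 5 (rhotacism): kuliyoso → kuliyoro
  ⇒ Basol kuliyoro

kuliyoro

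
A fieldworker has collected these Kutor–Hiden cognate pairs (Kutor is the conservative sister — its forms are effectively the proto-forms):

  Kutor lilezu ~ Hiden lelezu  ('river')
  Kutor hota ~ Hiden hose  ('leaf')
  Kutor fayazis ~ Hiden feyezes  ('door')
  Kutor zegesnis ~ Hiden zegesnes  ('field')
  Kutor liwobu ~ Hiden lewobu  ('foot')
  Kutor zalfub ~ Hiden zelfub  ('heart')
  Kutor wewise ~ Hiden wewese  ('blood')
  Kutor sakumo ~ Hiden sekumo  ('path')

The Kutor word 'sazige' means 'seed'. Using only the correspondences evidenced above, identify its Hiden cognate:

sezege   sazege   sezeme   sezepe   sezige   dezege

sezege

fayazis ~ feyezes, zalfub ~ zelfub — Kutor a corresponds to Hiden e after a consonant, before a consonant other than r, m, n, p, b, f, v.
lilezu ~ lelezu, fayazis ~ feyezes — Kutor i corresponds to Hiden e after a consonant, before a consonant other than r, m, n, p, b, f, v.
Applying these to Kutor 'sazige':
  sazige → sezige   (a→e after a consonant, before a consonant other than r, m, n, p, b, f, v)
  sezige → sezege   (i→e after a consonant, before a consonant other than r, m, n, p, b, f, v)
So the Hiden cognate is 'sezege'.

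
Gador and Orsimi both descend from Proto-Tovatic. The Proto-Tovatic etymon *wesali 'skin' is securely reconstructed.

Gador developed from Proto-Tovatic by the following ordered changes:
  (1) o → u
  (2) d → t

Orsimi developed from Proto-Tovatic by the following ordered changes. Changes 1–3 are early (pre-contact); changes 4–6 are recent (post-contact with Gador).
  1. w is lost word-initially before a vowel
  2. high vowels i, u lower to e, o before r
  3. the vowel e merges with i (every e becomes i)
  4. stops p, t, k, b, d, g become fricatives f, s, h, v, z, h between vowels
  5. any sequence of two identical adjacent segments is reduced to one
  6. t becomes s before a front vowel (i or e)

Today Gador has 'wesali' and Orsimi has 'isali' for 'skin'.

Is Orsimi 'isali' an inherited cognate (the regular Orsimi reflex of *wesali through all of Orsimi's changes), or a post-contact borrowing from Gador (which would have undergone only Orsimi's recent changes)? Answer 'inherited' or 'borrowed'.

inherited

If inherited, *wesali would pass through all of Orsimi's changes:
Orsimi: *wesali > esali > isali  (by glide loss, vowel merger)
If borrowed from Gador 'wesali' after the early changes, it would undergo only the recent ones:
  rule 4 (intervocalic lenition): no change (wesali)
  rule 5 (degemination): no change (wesali)
  rule 6 (palatalisation): no change (wesali)
  ⇒ as a loan: wesali
Orsimi 'isali' matches the inherited outcome exactly, so it is an inherited cognate, not a loan.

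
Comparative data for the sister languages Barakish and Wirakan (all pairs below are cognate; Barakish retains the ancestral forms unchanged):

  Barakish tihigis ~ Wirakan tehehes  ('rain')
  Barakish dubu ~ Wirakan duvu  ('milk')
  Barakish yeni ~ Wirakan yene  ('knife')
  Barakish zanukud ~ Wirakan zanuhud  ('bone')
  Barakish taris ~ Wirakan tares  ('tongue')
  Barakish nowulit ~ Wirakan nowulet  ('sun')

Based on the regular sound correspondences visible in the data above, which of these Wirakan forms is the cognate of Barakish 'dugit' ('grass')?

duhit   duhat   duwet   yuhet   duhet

tihigis ~ tehehes — Barakish g corresponds to Wirakan h between vowels (before a front vowel).
tihigis ~ tehehes, taris ~ tares — Barakish i corresponds to Wirakan e after a consonant, before a consonant other than r, m, n, p, b, f, v.
Applying these to Barakish 'dugit':
  dugit → duhit   (g→h between vowels (before a front vowel))
  duhit → duhet   (i→e after a consonant, before a consonant other than r, m, n, p, b, f, v)
So the Wirakan cognate is 'duhet'.

duhet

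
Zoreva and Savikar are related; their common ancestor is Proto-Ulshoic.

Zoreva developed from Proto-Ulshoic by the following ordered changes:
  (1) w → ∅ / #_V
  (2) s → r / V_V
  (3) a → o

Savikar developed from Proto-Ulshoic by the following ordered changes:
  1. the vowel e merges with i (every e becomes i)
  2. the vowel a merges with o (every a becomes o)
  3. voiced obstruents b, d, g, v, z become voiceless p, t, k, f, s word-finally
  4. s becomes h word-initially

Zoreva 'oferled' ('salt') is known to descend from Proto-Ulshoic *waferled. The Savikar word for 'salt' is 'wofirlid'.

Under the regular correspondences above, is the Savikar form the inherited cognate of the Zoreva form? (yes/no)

no

Derive the expected Savikar reflex of *waferled:
Savikar: start from *waferled.
  rule 1 (vowel merger): waferled → wafirlid
  rule 2 (vowel merger): wafirlid → wofirlid
  rule 3 (final devoicing): wofirlid → wofirlit
  rule 4: no change — wofirlit
  ⇒ Savikar wofirlit
The regular Savikar reflex would be 'wofirlit', but the attested form is 'wofirlid'. The correspondence is irregular, so they are not cognates (the Savikar form has a different source).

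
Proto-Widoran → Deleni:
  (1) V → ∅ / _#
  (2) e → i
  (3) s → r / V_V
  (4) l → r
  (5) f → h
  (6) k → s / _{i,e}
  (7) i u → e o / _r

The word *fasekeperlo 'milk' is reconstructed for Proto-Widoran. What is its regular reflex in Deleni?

Deleni: *fasekeperlo
  fasekeperlo → fasekeperl   [apocope]
  fasekeperl → fasikipirl   [vowel merger]
  fasikipirl → farikipirl   [rhotacism]
  farikipirl → farikipirr   [unconditioned shift]
  farikipirr → harikipirr   [unconditioned shift]
  harikipirr → harisipirr   [palatalisation]
  harisipirr → harisiperr   [pre-rhotic lowering]
  giving Deleni harisiperr.

harisiperr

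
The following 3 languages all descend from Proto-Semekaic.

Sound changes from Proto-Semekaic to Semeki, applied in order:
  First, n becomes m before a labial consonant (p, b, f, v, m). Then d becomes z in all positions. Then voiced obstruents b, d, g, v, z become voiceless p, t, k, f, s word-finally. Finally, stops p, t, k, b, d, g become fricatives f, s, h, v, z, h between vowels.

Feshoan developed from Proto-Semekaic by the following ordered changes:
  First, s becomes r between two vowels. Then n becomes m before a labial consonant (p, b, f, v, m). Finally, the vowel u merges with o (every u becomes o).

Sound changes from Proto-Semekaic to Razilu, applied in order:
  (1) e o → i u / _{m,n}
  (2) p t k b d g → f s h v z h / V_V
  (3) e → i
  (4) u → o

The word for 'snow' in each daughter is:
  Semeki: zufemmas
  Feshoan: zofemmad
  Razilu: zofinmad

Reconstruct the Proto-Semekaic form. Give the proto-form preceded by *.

*zufenmad

Position 2: Semeki has u, Feshoan has o, Razilu has o. Semeki preserves u here (none of its changes turn any other segment into u), so the proto-segment is *u.
Position 4: Semeki has e, Feshoan has e, Razilu has i. Semeki preserves e here (none of its changes turn any other segment into e), so the proto-segment is *e.
Position 5: Semeki has m, Feshoan has m, Razilu has n. Razilu preserves n here (none of its changes turn any other segment into n), so the proto-segment is *n.
This points to *zufenmad. Verify forward in each daughter:
Semeki: start from *zufenmad.
  rule 1 (nasal place assimilation): zufenmad → zufemmad
  rule 2 (unconditioned shift): zufemmad → zufemmaz
  rule 3 (final devoicing): zufemmaz → zufemmas
  rule 4: no change — zufemmas
  ⇒ Semeki zufemmas
Feshoan: start from *zufenmad.
  rule 1: no change — zufenmad
  rule 2 (nasal place assimilation): zufenmad → zufemmad
  rule 3 (vowel merger): zufemmad → zofemmad
  ⇒ Feshoan zofemmad
Razilu: *zufenmad
  zufenmad → zufinmad   [pre-nasal raising]
  zufinmad (rule 2 does not apply)
  zufinmad (rule 3 does not apply)
  zufinmad → zofinmad   [vowel merger]
  giving Razilu zofinmad.
Only *zufenmad yields all of Semeki zufemmas, Feshoan zofemmad, Razilu zofinmad.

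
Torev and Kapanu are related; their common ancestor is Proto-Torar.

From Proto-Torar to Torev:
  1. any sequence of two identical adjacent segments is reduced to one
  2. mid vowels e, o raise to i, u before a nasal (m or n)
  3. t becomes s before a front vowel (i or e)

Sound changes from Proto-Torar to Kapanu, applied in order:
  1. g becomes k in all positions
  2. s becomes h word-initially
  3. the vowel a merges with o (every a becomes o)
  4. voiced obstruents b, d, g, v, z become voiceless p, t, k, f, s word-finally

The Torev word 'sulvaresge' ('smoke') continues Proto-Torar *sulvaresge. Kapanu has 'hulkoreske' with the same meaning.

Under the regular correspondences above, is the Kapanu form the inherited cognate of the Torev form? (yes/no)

no

Derive the expected Kapanu reflex of *sulvaresge:
Kapanu: *sulvaresge
  sulvaresge → sulvareske   [unconditioned shift]
  sulvareske → hulvareske   [debuccalisation]
  hulvareske → hulvoreske   [vowel merger]
  hulvoreske (rule 4 does not apply)
  giving Kapanu hulvoreske.
The regular Kapanu reflex would be 'hulvoreske', but the attested form is 'hulkoreske'. The correspondence is irregular, so they are not cognates (the Kapanu form has a different source).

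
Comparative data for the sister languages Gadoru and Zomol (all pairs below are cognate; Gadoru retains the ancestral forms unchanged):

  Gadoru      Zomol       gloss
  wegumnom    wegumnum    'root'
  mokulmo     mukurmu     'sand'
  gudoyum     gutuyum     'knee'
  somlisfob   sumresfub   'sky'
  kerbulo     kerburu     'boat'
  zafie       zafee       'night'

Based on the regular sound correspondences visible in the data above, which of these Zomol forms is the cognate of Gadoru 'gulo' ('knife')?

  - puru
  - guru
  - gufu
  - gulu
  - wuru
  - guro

guru

kerbulo ~ kerburu — Gadoru l corresponds to Zomol r between vowels (before a back vowel).
mokulmo ~ mukurmu, kerbulo ~ kerburu — Gadoru o corresponds to Zomol u word-finally.
Applying these to Gadoru 'gulo':
  gulo → guro   (l→r between vowels (before a back vowel))
  guro → guru   (o→u word-finally)
So the Zomol cognate is 'guru'.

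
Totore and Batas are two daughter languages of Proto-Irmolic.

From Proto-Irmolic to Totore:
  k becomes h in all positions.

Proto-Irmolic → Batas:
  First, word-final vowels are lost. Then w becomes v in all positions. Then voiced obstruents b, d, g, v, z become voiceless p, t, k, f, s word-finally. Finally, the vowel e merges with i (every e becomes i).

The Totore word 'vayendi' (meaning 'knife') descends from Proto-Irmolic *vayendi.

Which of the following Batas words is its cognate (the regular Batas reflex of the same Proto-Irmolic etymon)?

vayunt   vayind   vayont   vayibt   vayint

Batas: start from *vayendi.
  rule 1 (apocope): vayendi → vayend
  rule 2: no change — vayend
  rule 3 (final devoicing): vayend → vayent
  rule 4 (vowel merger): vayent → vayint
  ⇒ Batas vayint
The other candidates each miss or misapply at least one Batas change.

vayint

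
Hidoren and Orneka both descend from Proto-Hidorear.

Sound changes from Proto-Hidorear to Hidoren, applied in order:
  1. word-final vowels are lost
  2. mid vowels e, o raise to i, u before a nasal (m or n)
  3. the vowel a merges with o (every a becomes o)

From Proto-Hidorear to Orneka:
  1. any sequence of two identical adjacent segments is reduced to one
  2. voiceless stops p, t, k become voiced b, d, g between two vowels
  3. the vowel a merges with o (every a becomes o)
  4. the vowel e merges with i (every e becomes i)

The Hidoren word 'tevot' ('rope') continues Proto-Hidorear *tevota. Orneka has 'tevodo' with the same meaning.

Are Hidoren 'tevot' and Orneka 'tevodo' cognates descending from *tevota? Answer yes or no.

Derive the expected Orneka reflex of *tevota:
Orneka: start from *tevota.
  rule 1: no change — tevota
  rule 2 (intervocalic voicing): tevota → tevoda
  rule 3 (vowel merger): tevoda → tevodo
  rule 4 (vowel merger): tevodo → tivodo
  ⇒ Orneka tivodo
The regular Orneka reflex would be 'tivodo', but the attested form is 'tevodo'. The correspondence is irregular, so they are not cognates (the Orneka form has a different source).

no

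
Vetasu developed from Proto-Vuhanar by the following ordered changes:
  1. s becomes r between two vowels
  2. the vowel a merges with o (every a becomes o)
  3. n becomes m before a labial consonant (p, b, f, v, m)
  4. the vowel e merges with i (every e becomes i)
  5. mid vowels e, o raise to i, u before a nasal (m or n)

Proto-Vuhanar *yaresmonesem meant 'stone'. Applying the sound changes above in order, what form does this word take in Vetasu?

yorismunirim

Vetasu: start from *yaresmonesem.
  rule 1 (rhotacism): yaresmonesem → yaresmonerem
  rule 2 (vowel merger): yaresmonerem → yoresmonerem
  rule 3: no change — yoresmonerem
  rule 4 (vowel merger): yoresmonerem → yorismonirim
  rule 5 (pre-nasal raising): yorismonirim → yorismunirim
  ⇒ Vetasu yorismunirim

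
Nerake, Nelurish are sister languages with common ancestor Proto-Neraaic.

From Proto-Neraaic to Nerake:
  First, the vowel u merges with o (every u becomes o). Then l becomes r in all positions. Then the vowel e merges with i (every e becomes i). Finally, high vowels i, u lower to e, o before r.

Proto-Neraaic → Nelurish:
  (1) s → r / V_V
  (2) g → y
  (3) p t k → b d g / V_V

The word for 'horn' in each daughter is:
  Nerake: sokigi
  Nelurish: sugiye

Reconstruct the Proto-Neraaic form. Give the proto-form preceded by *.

Position 2: Nerake has o, Nelurish has u. Nelurish preserves u here (none of its changes turn any other segment into u), so the proto-segment is *u.
Position 5: Nerake has g, Nelurish has y. Nerake preserves g here (none of its changes turn any other segment into g), so the proto-segment is *g.
This points to *sukige. Verify forward in each daughter:
Nerake: start from *sukige.
  rule 1 (vowel merger): sukige → sokige
  rule 2: no change — sokige
  rule 3 (vowel merger): sokige → sokigi
  rule 4: no change — sokigi
  ⇒ Nerake sokigi
Nelurish: start from *sukige.
  rule 1: no change — sukige
  rule 2 (unconditioned shift): sukige → sukiye
  rule 3 (intervocalic voicing): sukiye → sugiye
  ⇒ Nelurish sugiye
Only *sukige yields all of Nerake sokigi, Nelurish sugiye.

*sukige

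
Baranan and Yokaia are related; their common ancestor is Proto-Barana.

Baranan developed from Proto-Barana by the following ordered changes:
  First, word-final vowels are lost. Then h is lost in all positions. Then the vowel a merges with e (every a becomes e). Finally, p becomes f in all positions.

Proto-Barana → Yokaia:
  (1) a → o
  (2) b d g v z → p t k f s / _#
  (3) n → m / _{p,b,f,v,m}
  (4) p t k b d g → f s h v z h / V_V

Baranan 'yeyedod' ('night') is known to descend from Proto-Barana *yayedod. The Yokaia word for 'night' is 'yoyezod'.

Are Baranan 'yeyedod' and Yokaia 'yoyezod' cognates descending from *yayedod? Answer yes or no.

Derive the expected Yokaia reflex of *yayedod:
Yokaia: *yayedod > yoyedod > yoyedot > yoyezot  (by vowel merger, final devoicing, intervocalic lenition)
The regular Yokaia reflex would be 'yoyezot', but the attested form is 'yoyezod'. The correspondence is irregular, so they are not cognates (the Yokaia form has a different source).

no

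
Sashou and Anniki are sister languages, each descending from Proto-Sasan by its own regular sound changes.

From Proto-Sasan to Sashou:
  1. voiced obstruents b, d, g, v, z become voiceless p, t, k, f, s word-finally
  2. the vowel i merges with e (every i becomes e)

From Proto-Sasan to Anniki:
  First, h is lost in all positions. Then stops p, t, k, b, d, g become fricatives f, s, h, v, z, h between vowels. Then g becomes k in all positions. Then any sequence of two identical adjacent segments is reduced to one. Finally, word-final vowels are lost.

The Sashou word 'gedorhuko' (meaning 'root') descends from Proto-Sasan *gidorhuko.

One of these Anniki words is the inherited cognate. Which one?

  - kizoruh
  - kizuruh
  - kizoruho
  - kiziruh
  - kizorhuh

kizoruh

Anniki: *gidorhuko > gidoruko > gizoruho > kizoruho > kizoruh  (by h-loss, intervocalic lenition, unconditioned shift, apocope)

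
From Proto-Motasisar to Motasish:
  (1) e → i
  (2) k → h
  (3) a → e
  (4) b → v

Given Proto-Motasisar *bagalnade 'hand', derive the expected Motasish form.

Motasish: *bagalnade > bagalnadi > begelnedi > vegelnedi  (by vowel merger, vowel merger, unconditioned shift)

vegelnedi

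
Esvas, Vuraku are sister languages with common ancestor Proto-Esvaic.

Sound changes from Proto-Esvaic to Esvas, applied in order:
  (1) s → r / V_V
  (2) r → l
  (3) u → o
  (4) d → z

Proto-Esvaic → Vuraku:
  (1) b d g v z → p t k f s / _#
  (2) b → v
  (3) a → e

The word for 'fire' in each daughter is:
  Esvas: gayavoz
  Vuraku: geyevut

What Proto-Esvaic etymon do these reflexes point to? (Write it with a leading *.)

*gayavud

Position 6: Esvas has o, Vuraku has u. Vuraku preserves u here (none of its changes turn any other segment into u), so the proto-segment is *u.
Position 7: Esvas has z, Vuraku has t. Taking the neighbouring segments as reconstructed: Esvas z could go back to *d or *z; Vuraku t could go back to *t or *d — the one source consistent with every daughter is *d.
Continuing position by position gives *gayavud; check it forward:
Esvas: *gayavud
  gayavud (rule 1 does not apply)
  gayavud (rule 2 does not apply)
  gayavud → gayavod   [vowel merger]
  gayavod → gayavoz   [unconditioned shift]
  giving Esvas gayavoz.
Vuraku: start from *gayavud.
  rule 1 (final devoicing): gayavud → gayavut
  rule 2: no change — gayavut
  rule 3 (vowel merger): gayavut → geyevut
  ⇒ Vuraku geyevut
No other proto-form is consistent with every reflex, so the reconstruction is *gayavud.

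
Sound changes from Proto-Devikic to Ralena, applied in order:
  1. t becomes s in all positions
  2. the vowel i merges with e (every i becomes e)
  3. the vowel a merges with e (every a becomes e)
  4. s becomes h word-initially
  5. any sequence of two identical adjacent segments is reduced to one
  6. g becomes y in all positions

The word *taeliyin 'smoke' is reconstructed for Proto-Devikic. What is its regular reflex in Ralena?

Ralena: start from *taeliyin.
  rule 1 (unconditioned shift): taeliyin → saeliyin
  rule 2 (vowel merger): saeliyin → saeleyen
  rule 3 (vowel merger): saeleyen → seeleyen
  rule 4 (debuccalisation): seeleyen → heeleyen
  rule 5 (degemination): heeleyen → heleyen
  rule 6: no change — heleyen
  ⇒ Ralena heleyen

heleyen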